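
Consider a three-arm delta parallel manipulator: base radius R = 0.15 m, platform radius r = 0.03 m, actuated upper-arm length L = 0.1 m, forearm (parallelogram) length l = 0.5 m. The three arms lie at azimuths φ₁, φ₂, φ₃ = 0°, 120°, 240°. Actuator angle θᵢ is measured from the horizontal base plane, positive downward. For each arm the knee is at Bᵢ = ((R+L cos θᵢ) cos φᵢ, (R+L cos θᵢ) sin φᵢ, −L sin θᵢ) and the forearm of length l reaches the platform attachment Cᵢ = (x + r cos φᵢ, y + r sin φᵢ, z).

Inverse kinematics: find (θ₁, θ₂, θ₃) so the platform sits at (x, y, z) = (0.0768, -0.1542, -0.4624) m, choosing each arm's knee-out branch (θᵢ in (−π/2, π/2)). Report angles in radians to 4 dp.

θ₁ = 0.0873, θ₂ = 1.1346, θ₃ = 0.0003

arm 1 (φ=0.0°): x'=0.0768, y'=-0.1542
  e−x'=0.0432;  (l²−L²−(e−x')²−y'²−z²)/2L = 0.0027
  √(A²+B²)=0.4644;  θ1 = -1.4776+1.5650 ≈ 0.0873
rotate P by −φ2: (-0.1719, 0.0106, -0.4624)
  A cos θ + B sin θ = C:  0.2919·cos θ + -0.4624·sin θ = -0.2958
  θ2 = atan2(B,A) + arccos(C/0.5468) = 1.1346
rotate P by −φ3: (0.0951, 0.1436, -0.4624)
  A=0.0249, B=-0.4624, C=(l²−L²−A²−y'²−z²)/(2L)=0.0247
  θ3 = atan2(B,A) + arccos(C/0.4631) = 0.0003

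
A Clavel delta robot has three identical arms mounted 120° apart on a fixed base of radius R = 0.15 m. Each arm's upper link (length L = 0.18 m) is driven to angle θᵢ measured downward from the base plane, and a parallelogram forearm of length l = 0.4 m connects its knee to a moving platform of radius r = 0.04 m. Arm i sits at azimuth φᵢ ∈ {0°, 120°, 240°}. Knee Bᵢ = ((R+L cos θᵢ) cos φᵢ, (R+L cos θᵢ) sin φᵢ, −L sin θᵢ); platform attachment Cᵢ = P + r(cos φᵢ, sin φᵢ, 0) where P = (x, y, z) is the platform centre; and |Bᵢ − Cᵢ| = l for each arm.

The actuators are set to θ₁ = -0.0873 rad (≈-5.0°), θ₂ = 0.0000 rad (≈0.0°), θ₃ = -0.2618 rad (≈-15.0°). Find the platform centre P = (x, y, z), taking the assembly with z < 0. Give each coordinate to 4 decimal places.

(-0.0040, -0.0226, -0.2553)

arm 1 at φ=0.0°: e+L cos θ1 = 0.2893;  O1 = (0.2893, 0.0000, 0.0157)
φ2=120.0°: virtual centre (-0.1450, 0.2511, 0.0000), radius l
arm 3 at φ=240.0°: e+L cos θ3 = 0.2839;  O3 = (-0.1419, -0.2458, 0.0466)
eliminate P² terms by subtracting sphere 1 from 2 and 3
plane₁₂: -0.8686x+0.5023y+-0.0314z = 0.0002
det = 0.8603;  x = 0.0006+0.0181z,  y = 0.0014+0.0939z
quadratic in z: (1.0091)z²+(-0.0416)z+(-0.0764)=0, √Δ=0.5569 → z ∈ {-0.2553, 0.2965}; z = -0.2553 (taking z<0)
x = -0.0040, y = -0.0226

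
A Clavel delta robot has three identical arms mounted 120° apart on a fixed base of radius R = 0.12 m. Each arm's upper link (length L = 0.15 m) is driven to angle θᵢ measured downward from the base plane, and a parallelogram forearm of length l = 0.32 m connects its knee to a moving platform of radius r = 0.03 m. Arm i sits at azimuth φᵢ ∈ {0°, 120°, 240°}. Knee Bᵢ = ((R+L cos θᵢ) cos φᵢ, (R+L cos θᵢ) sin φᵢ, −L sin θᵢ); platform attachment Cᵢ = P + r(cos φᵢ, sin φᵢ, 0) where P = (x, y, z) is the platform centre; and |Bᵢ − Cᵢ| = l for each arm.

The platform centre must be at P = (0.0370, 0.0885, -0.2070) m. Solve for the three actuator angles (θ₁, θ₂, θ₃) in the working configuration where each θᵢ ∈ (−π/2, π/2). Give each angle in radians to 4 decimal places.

θ₁ = -0.1740, θ₂ = -0.3490, θ₃ = 0.6982

arm 1 (φ=0.0°): x'=0.0370, y'=0.0885
  e−x'=0.0530;  (l²−L²−(e−x')²−y'²−z²)/2L = 0.0880
  γ=atan2(-0.2070,0.0530)=-1.3201;  ψ=arccos(0.4120)=1.1462;  θ1=γ+ψ≈-0.1740
arm 2 (φ=120.0°): x'=0.0581, y'=-0.0763
  e−x'=0.0319;  (l²−L²−(e−x')²−y'²−z²)/2L = 0.1007
  γ=atan2(-0.2070,0.0319)=-1.4181;  ψ=arccos(0.4809)=1.0691;  θ2=γ+ψ≈-0.3490
arm 3 (φ=240.0°): x'=-0.0951, y'=-0.0122
  A=0.1851, B=-0.2070, C=(l²−L²−A²−y'²−z²)/(2L)=0.0087
  θ3 = atan2(B,A) + arccos(C/0.2777) = 0.6982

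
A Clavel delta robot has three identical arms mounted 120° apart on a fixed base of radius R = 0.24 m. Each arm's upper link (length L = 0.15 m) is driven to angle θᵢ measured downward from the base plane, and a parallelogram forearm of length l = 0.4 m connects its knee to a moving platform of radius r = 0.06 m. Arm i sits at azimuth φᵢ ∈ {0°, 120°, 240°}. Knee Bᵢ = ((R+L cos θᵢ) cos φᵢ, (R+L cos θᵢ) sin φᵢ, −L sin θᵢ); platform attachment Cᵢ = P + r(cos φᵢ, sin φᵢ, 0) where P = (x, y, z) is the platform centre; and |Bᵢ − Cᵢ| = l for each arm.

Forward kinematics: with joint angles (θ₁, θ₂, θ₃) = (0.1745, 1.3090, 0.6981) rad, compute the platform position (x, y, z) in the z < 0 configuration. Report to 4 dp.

O1 = (0.3277·cos0.0°, 0.3277·sin0.0°, -0.0260) = (0.3277, 0.0000, -0.0260)
φ2=120.0°: virtual centre (-0.1094, 0.1895, -0.1449), radius l
arm 3 at φ=240.0°: e+L cos θ3 = 0.2949;  O3 = (-0.1475, -0.2554, -0.0964)
eliminate P² terms by subtracting sphere 1 from 2 and 3
[-0.8743 0.3790 -0.2377]·P = -0.0392;  [-0.9504 -0.5108 -0.1407]·P = -0.0118
Cramer: x(z) = 0.0304-0.2166z;  y(z) = -0.0334+0.1275z
into |P−O₁|² = l²: 1.0632z² + 0.1724z + -0.0698 = 0;  Δ = 0.3265;  z = -0.3498 or 0.1877 → z<0 root = -0.3498
x = 0.1061, y = -0.0780

(0.1061, -0.0780, -0.3498)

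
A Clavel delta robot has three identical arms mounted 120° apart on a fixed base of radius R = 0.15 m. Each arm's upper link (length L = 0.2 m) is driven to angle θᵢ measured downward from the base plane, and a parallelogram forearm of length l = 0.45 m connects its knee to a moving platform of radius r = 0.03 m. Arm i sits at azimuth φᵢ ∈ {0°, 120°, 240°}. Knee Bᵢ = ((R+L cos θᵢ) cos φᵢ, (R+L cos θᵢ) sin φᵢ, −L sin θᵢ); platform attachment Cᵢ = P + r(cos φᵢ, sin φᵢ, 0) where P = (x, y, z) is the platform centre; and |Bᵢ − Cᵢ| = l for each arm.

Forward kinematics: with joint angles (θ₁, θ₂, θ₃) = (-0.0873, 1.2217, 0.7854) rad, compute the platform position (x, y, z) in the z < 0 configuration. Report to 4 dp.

(0.2051, -0.0905, -0.4083)

arm 1 at φ=0.0°: ρ1 = 0.3192;  O1 = (0.3192, 0.0000, 0.0174)
arm 2 at φ=120.0°: ρ2 = 0.1884;  O2 = (-0.0942, 0.1632, -0.1879)
arm 3 at φ=240.0°: ρ3 = 0.2614;  O3 = (-0.1307, -0.2264, -0.1414)
|O₂|²−|O₁|² = -0.0314;  |O₃|²−|O₁|² = -0.0139
plane₁₂: -0.8269x+0.3263y+-0.4107z = -0.0314
det = 0.6681;  x = 0.0281+-0.4336z,  y = -0.0251+0.1600z
into |P−O₁|² = l²: 1.2136z² + 0.2096z + -0.1168 = 0;  Δ = 0.6108;  z = -0.4083 or 0.2356 → z<0 root = -0.4083
x = 0.2051, y = -0.0905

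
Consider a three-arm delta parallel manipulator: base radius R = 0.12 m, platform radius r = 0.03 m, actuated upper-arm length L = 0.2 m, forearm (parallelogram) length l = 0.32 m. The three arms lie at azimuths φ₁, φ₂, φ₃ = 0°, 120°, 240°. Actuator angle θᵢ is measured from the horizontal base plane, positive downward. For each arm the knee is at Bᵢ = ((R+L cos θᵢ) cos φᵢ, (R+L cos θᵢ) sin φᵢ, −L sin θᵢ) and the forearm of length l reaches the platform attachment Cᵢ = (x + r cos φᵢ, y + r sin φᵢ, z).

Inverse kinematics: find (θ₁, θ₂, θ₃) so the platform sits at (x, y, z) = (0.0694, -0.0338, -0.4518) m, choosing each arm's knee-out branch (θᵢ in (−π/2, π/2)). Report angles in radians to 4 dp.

θ₁ = 0.9597, θ₂ = 1.3965, θ₃ = 1.2217

φ1=0.0° → target in arm frame (0.0694, -0.0338)
  A=0.0206, B=-0.4518, C=(l²−L²−A²−y'²−z²)/(2L)=-0.3582
  θ1 = atan2(B,A) + arccos(C/0.4523) = 0.9597
φ2=120.0° → target in arm frame (-0.0640, -0.0432)
  e−x'=0.1540;  (l²−L²−(e−x')²−y'²−z²)/2L = -0.4182
  γ=atan2(-0.4518,0.1540)=-1.2423;  ψ=arccos(-0.8762)=2.6388;  θ2=γ+ψ≈1.3965
φ3=240.0° → target in arm frame (-0.0054, 0.0770)
  A=0.0954, B=-0.4518, C=(l²−L²−A²−y'²−z²)/(2L)=-0.3919
  θ3 = atan2(B,A) + arccos(C/0.4618) = 1.2217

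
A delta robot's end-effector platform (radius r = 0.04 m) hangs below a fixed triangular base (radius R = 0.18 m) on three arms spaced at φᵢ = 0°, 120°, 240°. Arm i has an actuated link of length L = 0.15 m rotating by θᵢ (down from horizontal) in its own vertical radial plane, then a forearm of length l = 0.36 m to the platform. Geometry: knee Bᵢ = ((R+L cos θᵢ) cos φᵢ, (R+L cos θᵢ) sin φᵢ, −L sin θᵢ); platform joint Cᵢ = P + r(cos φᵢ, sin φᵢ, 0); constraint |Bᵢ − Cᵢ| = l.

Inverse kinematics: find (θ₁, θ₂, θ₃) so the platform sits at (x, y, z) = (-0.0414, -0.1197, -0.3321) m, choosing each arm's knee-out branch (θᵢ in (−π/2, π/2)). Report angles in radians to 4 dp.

rotate P by −φ1: (-0.0414, -0.1197, -0.3321)
  A=0.1814, B=-0.3321, C=(l²−L²−A²−y'²−z²)/(2L)=-0.1681
  γ=atan2(-0.3321,0.1814)=-1.0709;  ψ=arccos(-0.4442)=2.0310;  θ1=γ+ψ≈0.9602
φ2=120.0° → target in arm frame (-0.0830, 0.0957)
  A cos θ + B sin θ = C:  0.2230·cos θ + -0.3321·sin θ = -0.2069
  θ2 = atan2(B,A) + arccos(C/0.4000) = 1.1348
φ3=240.0° → target in arm frame (0.1244, 0.0240)
  A=0.0156, B=-0.3321, C=(l²−L²−A²−y'²−z²)/(2L)=-0.0134
  γ=atan2(-0.3321,0.0156)=-1.5237;  ψ=arccos(-0.0402)=1.6110;  θ3=γ+ψ≈0.0873

θ₁ = 0.9602, θ₂ = 1.1348, θ₃ = 0.0873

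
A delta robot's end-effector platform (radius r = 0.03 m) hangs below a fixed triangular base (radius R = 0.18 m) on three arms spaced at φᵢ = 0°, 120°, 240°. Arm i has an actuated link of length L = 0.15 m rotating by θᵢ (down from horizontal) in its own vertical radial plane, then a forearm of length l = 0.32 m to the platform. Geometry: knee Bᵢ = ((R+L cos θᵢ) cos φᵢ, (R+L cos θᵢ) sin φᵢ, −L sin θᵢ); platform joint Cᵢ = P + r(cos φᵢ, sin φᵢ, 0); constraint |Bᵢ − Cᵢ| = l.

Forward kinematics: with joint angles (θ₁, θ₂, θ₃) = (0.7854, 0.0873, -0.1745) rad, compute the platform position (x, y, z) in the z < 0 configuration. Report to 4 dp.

O1 = (0.2561·cos0.0°, 0.2561·sin0.0°, -0.1061) = (0.2561, 0.0000, -0.1061)
O2 = (0.2994·cos120.0°, 0.2994·sin120.0°, -0.0131) = (-0.1497, 0.2593, -0.0131)
O3 = (0.2977·cos240.0°, 0.2977·sin240.0°, 0.0260) = (-0.1489, -0.2578, 0.0260)
eliminate P² terms by subtracting sphere 1 from 2 and 3
[-0.8116 0.5186 0.1860]·P = 0.0130;  [-0.8099 -0.5157 0.2642]·P = 0.0125
Cramer: x(z) = -0.0157+0.2778z;  y(z) = 0.0005+0.0761z
into |P−O₁|² = l²: 1.0830z² + 0.0612z + -0.0173 = 0;  Δ = 0.0786;  z = -0.1577 or 0.1012 → z<0 root = -0.1577
x = -0.0595, y = -0.0115

(-0.0595, -0.0115, -0.1577)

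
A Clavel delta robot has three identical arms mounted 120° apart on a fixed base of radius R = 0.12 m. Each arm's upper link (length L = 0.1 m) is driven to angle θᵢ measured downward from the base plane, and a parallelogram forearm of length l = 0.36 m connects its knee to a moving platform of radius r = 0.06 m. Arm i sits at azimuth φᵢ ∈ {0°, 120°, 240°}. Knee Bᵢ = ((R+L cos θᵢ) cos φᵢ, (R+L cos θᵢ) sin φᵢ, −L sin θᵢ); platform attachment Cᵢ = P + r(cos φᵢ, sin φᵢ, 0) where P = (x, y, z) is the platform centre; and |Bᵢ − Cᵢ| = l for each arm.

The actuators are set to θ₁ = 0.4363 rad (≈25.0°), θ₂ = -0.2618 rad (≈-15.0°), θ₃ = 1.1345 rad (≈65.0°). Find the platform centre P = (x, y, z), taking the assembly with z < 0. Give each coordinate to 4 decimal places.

(0.0111, 0.1821, -0.3197)

O1 = (0.1506·cos0.0°, 0.1506·sin0.0°, -0.0423) = (0.1506, 0.0000, -0.0423)
φ2=120.0°: virtual centre (-0.0783, 0.1356, 0.0259), radius l
φ3=240.0°: virtual centre (-0.0511, -0.0886, -0.0906), radius l
|O₂|²−|O₁|² = 0.0007;  |O₃|²−|O₁|² = -0.0058
linear system: -0.4579x+0.2712y = 0.0007−0.1363z; -0.4035x+-0.1771y = -0.0058−-0.0967z
det = 0.1905;  x = 0.0076+-0.0110z,  y = 0.0155+-0.5211z
into |P−O₁|² = l²: 1.2717z² + 0.0716z + -0.1071 = 0;  Δ = 0.5500;  z = -0.3197 or 0.2635 → z<0 root = -0.3197
x = 0.0111, y = 0.1821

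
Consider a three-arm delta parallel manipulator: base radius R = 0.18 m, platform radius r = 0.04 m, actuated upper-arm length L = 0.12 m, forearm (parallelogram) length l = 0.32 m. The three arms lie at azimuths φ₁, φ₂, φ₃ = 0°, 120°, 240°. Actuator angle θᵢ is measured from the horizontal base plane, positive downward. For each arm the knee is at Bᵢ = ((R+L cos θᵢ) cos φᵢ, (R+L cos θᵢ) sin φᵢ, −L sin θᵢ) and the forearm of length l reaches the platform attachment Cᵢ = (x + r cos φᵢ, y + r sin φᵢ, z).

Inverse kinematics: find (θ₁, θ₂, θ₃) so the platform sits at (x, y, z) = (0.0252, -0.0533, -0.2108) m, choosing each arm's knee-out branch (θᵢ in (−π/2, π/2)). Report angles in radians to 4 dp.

arm 1 (φ=0.0°): x'=0.0252, y'=-0.0533
  A=0.1148, B=-0.2108, C=(l²−L²−A²−y'²−z²)/(2L)=0.1148
  θ1 = atan2(B,A) + arccos(C/0.2400) = 0.0002
arm 2 (φ=120.0°): x'=-0.0588, y'=0.0048
  e−x'=0.1988;  (l²−L²−(e−x')²−y'²−z²)/2L = 0.0168
  θ2 = atan2(B,A) + arccos(C/0.2897) = 0.6979
rotate P by −φ3: (0.0336, 0.0485, -0.2108)
  A cos θ + B sin θ = C:  0.1064·cos θ + -0.2108·sin θ = 0.1245
  γ=atan2(-0.2108,0.1064)=-1.1032;  ψ=arccos(0.5273)=1.0154;  θ3=γ+ψ≈-0.0878

θ₁ = 0.0002, θ₂ = 0.6979, θ₃ = -0.0878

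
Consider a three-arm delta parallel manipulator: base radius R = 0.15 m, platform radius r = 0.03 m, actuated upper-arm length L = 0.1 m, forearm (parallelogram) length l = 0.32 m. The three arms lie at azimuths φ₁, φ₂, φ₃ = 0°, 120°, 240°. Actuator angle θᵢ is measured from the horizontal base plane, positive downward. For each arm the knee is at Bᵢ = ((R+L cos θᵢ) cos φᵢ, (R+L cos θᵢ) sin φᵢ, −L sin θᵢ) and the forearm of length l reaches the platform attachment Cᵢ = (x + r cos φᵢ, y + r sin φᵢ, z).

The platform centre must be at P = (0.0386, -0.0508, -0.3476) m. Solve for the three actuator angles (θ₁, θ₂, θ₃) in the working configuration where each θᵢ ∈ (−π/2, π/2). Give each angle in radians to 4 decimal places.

θ₁ = 0.7852, θ₂ = 1.3960, θ₃ = 0.8721

φ1=0.0° → target in arm frame (0.0386, -0.0508)
  e−x'=0.0814;  (l²−L²−(e−x')²−y'²−z²)/2L = -0.1882
  γ=atan2(-0.3476,0.0814)=-1.3408;  ψ=arccos(-0.5271)=2.1259;  θ1=γ+ψ≈0.7852
rotate P by −φ2: (-0.0633, -0.0080, -0.3476)
  A cos θ + B sin θ = C:  0.1833·cos θ + -0.3476·sin θ = -0.3104
  √(A²+B²)=0.3930;  θ2 = -1.0855+2.4816 ≈ 1.3960
rotate P by −φ3: (0.0247, 0.0588, -0.3476)
  A=0.0953, B=-0.3476, C=(l²−L²−A²−y'²−z²)/(2L)=-0.2048
  √(A²+B²)=0.3604;  θ3 = -1.3032+2.1753 ≈ 0.8721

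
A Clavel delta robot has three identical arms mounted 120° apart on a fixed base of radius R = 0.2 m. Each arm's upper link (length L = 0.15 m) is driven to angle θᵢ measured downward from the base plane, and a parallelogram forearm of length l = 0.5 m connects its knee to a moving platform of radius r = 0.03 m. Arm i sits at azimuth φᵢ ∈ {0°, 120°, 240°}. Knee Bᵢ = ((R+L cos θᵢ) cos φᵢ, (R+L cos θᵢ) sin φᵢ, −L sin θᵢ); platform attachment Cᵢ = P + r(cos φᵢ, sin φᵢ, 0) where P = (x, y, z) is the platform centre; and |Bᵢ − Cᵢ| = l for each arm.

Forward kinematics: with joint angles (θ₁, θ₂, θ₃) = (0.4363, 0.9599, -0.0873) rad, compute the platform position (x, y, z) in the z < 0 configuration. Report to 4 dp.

(0.0073, -0.1417, -0.4385)

centre 1 = (0.3059·cos0.0°, 0.3059·sin0.0°, -0.0634) = (0.3059, 0.0000, -0.0634)
centre 2 = (0.2560·cos120.0°, 0.2560·sin120.0°, -0.1229) = (-0.1280, 0.2217, -0.1229)
φ3=240.0°: virtual centre (-0.1597, -0.2766, 0.0131), radius l
eliminate P² terms by subtracting sphere 1 from 2 and 3
linear system: -0.8679x+0.4435y = -0.0170−-0.1190z; -0.9313x+-0.5533y = 0.0046−0.1529z
det = 0.8932;  x = 0.0082+0.0022z,  y = -0.0221+0.2726z
into |P−centre ₁|² = l²: 1.0743z² + 0.1134z + -0.1569 = 0;  Δ = 0.6869;  z = -0.4385 or 0.3330 → z<0 root = -0.4385
x = 0.0073, y = -0.1417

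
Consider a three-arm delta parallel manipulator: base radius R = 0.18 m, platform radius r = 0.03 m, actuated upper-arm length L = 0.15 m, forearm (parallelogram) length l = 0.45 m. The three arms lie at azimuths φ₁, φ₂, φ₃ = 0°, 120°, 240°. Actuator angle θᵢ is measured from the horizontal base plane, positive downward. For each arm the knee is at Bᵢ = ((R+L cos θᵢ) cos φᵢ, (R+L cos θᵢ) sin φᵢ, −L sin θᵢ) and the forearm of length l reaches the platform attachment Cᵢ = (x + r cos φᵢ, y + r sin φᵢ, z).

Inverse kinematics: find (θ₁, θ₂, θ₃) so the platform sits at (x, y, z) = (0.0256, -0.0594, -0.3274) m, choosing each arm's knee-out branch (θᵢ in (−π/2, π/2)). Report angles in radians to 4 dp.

θ₁ = -0.1745, θ₂ = 0.3486, θ₃ = -0.2621

φ1=0.0° → target in arm frame (0.0256, -0.0594)
  e−x'=0.1244;  (l²−L²−(e−x')²−y'²−z²)/2L = 0.1794
  γ=atan2(-0.3274,0.1244)=-1.2077;  ψ=arccos(0.5121)=1.0332;  θ1=γ+ψ≈-0.1745
arm 2 (φ=120.0°): x'=-0.0642, y'=0.0075
  A cos θ + B sin θ = C:  0.2142·cos θ + -0.3274·sin θ = 0.0895
  √(A²+B²)=0.3913;  θ2 = -0.9914+1.3400 ≈ 0.3486
arm 3 (φ=240.0°): x'=0.0386, y'=0.0519
  A cos θ + B sin θ = C:  0.1114·cos θ + -0.3274·sin θ = 0.1924
  θ3 = atan2(B,A) + arccos(C/0.3458) = -0.2621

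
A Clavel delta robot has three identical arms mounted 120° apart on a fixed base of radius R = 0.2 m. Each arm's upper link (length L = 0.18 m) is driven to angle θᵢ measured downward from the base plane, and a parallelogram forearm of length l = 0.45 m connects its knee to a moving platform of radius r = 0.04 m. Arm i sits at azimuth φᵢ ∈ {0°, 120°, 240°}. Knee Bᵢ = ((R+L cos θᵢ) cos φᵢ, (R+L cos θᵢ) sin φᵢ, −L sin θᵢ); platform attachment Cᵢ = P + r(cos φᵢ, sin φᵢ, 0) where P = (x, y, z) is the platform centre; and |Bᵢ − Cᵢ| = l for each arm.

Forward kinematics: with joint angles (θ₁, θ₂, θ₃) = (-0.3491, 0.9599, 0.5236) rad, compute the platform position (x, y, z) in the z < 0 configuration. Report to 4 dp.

(0.1478, -0.0641, -0.3452)

arm 1 at φ=0.0°: (R−r)+L cos θ1 = 0.3291;  S1 = (0.3291, 0.0000, 0.0616)
S2 = (0.2632·cos120.0°, 0.2632·sin120.0°, -0.1474) = (-0.1316, 0.2280, -0.1474)
S3 = (0.3159·cos240.0°, 0.3159·sin240.0°, -0.0900) = (-0.1579, -0.2736, -0.0900)
subtract pairs → two planes through P
[-0.9215 0.4560 -0.4180]·P = -0.0211;  [-0.9742 -0.5471 -0.3031]·P = -0.0042
det = 0.9484;  x = 0.0142+-0.3869z,  y = -0.0175+0.1348z
into |P−S₁|² = l²: 1.1679z² + 0.1158z + -0.0992 = 0;  Δ = 0.4769;  z = -0.3452 or 0.2461 → z<0 root = -0.3452
x = 0.1478, y = -0.0641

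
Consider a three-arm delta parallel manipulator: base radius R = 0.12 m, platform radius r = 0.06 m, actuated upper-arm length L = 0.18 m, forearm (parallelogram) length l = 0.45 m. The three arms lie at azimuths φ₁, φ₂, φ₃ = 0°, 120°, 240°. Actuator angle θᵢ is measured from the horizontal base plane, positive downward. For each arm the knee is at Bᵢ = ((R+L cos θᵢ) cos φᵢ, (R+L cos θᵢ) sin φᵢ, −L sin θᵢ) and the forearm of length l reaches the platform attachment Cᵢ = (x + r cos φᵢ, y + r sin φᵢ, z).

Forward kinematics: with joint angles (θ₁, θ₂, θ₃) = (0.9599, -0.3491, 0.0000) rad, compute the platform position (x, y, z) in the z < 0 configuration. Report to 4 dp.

(-0.2365, 0.0541, -0.3468)

arm 1 at φ=0.0°: (R−r)+L cos θ1 = 0.1632;  O1 = (0.1632, 0.0000, -0.1474)
O2 = (0.2291·cos120.0°, 0.2291·sin120.0°, 0.0616) = (-0.1146, 0.1984, 0.0616)
arm 3 at φ=240.0°: (R−r)+L cos θ3 = 0.2400;  O3 = (-0.1200, -0.2078, 0.0000)
eliminate P² terms by subtracting sphere 1 from 2 and 3
[-0.5556 0.3969 0.4180]·P = 0.0079;  [-0.5665 -0.4157 0.2949]·P = 0.0092
Cramer: x(z) = -0.0152+0.6380z;  y(z) = -0.0014-0.1601z
sphere 1 gives Az²+Bz+C=0 with A=1.4327, B=0.0676, C=-0.1489;  B²−4AC=0.8579;  roots -0.3468, 0.2997;  negative root z = -0.3468
x = -0.2365, y = 0.0541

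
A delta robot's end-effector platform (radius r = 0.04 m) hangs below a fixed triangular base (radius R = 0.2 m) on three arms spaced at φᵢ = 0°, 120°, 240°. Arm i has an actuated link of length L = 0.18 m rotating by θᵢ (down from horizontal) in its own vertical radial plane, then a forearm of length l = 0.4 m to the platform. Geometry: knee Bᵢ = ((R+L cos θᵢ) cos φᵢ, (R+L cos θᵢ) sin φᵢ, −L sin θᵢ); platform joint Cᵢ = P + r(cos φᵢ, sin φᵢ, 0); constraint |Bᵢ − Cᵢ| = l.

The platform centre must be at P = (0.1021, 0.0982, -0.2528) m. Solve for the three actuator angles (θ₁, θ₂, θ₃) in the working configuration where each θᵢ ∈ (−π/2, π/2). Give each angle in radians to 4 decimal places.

arm 1 (φ=0.0°): x'=0.1021, y'=0.0982
  A cos θ + B sin θ = C:  0.0579·cos θ + -0.2528·sin θ = 0.1408
  γ=atan2(-0.2528,0.0579)=-1.3456;  ψ=arccos(0.5430)=0.9968;  θ1=γ+ψ≈-0.3488
φ2=120.0° → target in arm frame (0.0340, -0.1375)
  A=0.1260, B=-0.2528, C=(l²−L²−A²−y'²−z²)/(2L)=0.0803
  θ2 = atan2(B,A) + arccos(C/0.2825) = 0.1742
rotate P by −φ3: (-0.1361, 0.0393, -0.2528)
  A=0.2961, B=-0.2528, C=(l²−L²−A²−y'²−z²)/(2L)=-0.0709
  θ3 = atan2(B,A) + arccos(C/0.3893) = 1.0472

θ₁ = -0.3488, θ₂ = 0.1742, θ₃ = 1.0472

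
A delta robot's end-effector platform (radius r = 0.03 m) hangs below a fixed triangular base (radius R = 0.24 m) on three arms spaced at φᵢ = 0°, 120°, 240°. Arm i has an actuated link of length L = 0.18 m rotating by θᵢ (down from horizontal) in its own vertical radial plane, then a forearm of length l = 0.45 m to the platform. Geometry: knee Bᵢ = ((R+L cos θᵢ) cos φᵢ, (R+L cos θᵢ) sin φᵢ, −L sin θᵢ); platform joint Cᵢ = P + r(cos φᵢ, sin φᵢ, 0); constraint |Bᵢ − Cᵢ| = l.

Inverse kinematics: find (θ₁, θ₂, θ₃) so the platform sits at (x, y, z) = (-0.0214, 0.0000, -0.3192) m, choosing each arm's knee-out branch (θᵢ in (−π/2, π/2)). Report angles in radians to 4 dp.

arm 1 (φ=0.0°): x'=-0.0214, y'=0.0000
  e−x'=0.2314;  (l²−L²−(e−x')²−y'²−z²)/2L = 0.0407
  √(A²+B²)=0.3943;  θ1 = -0.9435+1.4673 ≈ 0.5238
rotate P by −φ2: (0.0107, 0.0185, -0.3192)
  A=0.1993, B=-0.3192, C=(l²−L²−A²−y'²−z²)/(2L)=0.0782
  √(A²+B²)=0.3763;  θ2 = -1.0126+1.3615 ≈ 0.3489
φ3=240.0° → target in arm frame (0.0107, -0.0185)
  e−x'=0.1993;  (l²−L²−(e−x')²−y'²−z²)/2L = 0.0782
  √(A²+B²)=0.3763;  θ3 = -1.0126+1.3615 ≈ 0.3489

θ₁ = 0.5238, θ₂ = 0.3489, θ₃ = 0.3489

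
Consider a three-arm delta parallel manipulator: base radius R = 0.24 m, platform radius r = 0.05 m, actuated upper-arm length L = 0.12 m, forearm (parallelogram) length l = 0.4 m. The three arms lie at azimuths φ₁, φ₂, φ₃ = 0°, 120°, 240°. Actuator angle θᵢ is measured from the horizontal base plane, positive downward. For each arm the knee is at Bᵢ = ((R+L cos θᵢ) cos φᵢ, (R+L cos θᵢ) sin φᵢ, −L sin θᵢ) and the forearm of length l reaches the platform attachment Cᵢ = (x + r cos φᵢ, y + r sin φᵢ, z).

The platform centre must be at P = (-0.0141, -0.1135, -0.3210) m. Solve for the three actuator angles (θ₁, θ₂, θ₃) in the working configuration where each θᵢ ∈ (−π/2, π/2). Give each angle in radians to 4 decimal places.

θ₁ = 0.6980, θ₂ = 1.1345, θ₃ = -0.1748

rotate P by −φ1: (-0.0141, -0.1135, -0.3210)
  e−x'=0.2041;  (l²−L²−(e−x')²−y'²−z²)/2L = -0.0499
  γ=atan2(-0.3210,0.2041)=-1.0045;  ψ=arccos(-0.1312)=1.7024;  θ1=γ+ψ≈0.6980
rotate P by −φ2: (-0.0912, 0.0690, -0.3210)
  A=0.2812, B=-0.3210, C=(l²−L²−A²−y'²−z²)/(2L)=-0.1721
  θ2 = atan2(B,A) + arccos(C/0.4268) = 1.1345
φ3=240.0° → target in arm frame (0.1053, 0.0445)
  e−x'=0.0847;  (l²−L²−(e−x')²−y'²−z²)/2L = 0.1392
  γ=atan2(-0.3210,0.0847)=-1.3129;  ψ=arccos(0.4193)=1.1381;  θ3=γ+ψ≈-0.1748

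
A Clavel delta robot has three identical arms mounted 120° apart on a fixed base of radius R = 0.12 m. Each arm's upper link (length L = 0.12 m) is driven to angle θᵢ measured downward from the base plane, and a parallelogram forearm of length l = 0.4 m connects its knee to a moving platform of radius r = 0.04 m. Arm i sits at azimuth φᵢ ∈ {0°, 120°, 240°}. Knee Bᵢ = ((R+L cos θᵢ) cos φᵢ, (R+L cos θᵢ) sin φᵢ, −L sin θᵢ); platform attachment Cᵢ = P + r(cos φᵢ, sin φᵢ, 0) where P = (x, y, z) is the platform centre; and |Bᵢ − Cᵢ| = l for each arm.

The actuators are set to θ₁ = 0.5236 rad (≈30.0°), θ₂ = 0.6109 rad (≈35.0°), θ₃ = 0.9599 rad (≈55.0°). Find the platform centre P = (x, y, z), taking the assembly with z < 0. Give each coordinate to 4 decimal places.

(0.0471, 0.0557, -0.4317)

O1 = (0.1839·cos0.0°, 0.1839·sin0.0°, -0.0600) = (0.1839, 0.0000, -0.0600)
φ2=120.0°: virtual centre (-0.0891, 0.1544, -0.0688), radius l
φ3=240.0°: virtual centre (-0.0744, -0.1289, -0.0983), radius l
subtract pairs → two planes through P
linear system: -0.5461x+0.3088y = -0.0009−-0.0177z; -0.5167x+-0.2578y = -0.0056−-0.0766z
Cramer: x(z) = 0.0065-0.0939z;  y(z) = 0.0087-0.1089z
sphere 1 gives Az²+Bz+C=0 with A=1.0207, B=0.1514, C=-0.1249;  B²−4AC=0.5327;  roots -0.4317, 0.2834;  negative root z = -0.4317
x = 0.0471, y = 0.0557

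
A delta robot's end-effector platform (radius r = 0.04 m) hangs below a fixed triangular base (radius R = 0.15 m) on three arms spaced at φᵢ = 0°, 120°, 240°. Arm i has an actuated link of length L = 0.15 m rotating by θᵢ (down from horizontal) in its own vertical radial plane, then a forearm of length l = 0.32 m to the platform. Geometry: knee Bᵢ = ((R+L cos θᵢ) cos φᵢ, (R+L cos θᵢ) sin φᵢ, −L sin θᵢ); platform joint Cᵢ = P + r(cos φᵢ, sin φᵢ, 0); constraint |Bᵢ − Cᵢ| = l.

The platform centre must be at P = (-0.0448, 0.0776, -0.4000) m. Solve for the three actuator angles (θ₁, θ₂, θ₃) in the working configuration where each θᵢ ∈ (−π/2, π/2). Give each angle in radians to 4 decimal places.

θ₁ = 1.3958, θ₂ = 0.7853, θ₃ = 1.3959

arm 1 (φ=0.0°): x'=-0.0448, y'=0.0776
  A cos θ + B sin θ = C:  0.1548·cos θ + -0.4000·sin θ = -0.3669
  √(A²+B²)=0.4289;  θ1 = -1.2015+2.5974 ≈ 1.3958
φ2=120.0° → target in arm frame (0.0896, 0.0000)
  A=0.0204, B=-0.4000, C=(l²−L²−A²−y'²−z²)/(2L)=-0.2684
  θ2 = atan2(B,A) + arccos(C/0.4005) = 0.7853
arm 3 (φ=240.0°): x'=-0.0448, y'=-0.0776
  A cos θ + B sin θ = C:  0.1548·cos θ + -0.4000·sin θ = -0.3670
  γ=atan2(-0.4000,0.1548)=-1.2015;  ψ=arccos(-0.8555)=2.5974;  θ3=γ+ψ≈1.3959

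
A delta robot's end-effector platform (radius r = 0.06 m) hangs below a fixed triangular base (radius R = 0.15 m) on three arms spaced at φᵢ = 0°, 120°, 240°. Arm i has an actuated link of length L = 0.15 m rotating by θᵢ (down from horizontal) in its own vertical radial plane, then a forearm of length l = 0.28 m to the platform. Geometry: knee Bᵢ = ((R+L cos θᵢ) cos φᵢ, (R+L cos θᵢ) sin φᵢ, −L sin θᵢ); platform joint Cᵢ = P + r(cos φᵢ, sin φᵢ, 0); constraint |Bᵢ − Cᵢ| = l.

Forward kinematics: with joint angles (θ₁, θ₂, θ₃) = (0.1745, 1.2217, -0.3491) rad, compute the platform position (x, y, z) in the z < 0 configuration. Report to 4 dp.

arm 1 at φ=0.0°: ρ1 = 0.2377;  S1 = (0.2377, 0.0000, -0.0260)
arm 2 at φ=120.0°: ρ2 = 0.1413;  S2 = (-0.0707, 0.1224, -0.1410)
arm 3 at φ=240.0°: ρ3 = 0.2310;  S3 = (-0.1155, -0.2000, 0.0513)
eliminate P² terms by subtracting sphere 1 from 2 and 3
[-0.6168 0.2448 -0.2298]·P = -0.0174;  [-0.7064 -0.4000 0.1547]·P = -0.0012
det = 0.4196;  x = 0.0173+-0.1289z,  y = -0.0274+0.6143z
sphere 1 gives Az²+Bz+C=0 with A=1.3939, B=0.0752, C=-0.0284;  B²−4AC=0.1638;  roots -0.1722, 0.1182;  negative root z = -0.1722
x = 0.0394, y = -0.1332

(0.0394, -0.1332, -0.1722)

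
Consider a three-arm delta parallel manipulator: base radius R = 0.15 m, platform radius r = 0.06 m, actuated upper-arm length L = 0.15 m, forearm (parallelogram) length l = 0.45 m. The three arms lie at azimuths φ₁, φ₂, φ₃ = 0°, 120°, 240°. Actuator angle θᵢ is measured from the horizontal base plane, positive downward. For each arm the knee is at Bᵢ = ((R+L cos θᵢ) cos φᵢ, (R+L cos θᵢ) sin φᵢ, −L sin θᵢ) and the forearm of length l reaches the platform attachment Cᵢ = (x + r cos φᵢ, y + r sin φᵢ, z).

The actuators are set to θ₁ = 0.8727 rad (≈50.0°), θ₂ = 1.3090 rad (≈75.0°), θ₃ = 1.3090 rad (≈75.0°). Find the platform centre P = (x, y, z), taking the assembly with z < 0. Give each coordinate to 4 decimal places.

(0.0869, 0.0000, -0.5538)

S1 = (0.1864·cos0.0°, 0.1864·sin0.0°, -0.1149) = (0.1864, 0.0000, -0.1149)
S2 = (0.1288·cos120.0°, 0.1288·sin120.0°, -0.1449) = (-0.0644, 0.1116, -0.1449)
S3 = (0.1288·cos240.0°, 0.1288·sin240.0°, -0.1449) = (-0.0644, -0.1116, -0.1449)
|S₂|²−|S₁|² = -0.0104;  |S₃|²−|S₁|² = -0.0104
[-0.5017 0.2231 -0.0600]·P = -0.0104;  [-0.5017 -0.2231 -0.0600]·P = -0.0104
det = 0.2239;  x = 0.0207+-0.1195z,  y = 0.0000+0.0000z
sphere 1 gives Az²+Bz+C=0 with A=1.0143, B=0.2694, C=-0.1618;  B²−4AC=0.7291;  roots -0.5538, 0.2881;  negative root z = -0.5538
x = 0.0869, y = 0.0000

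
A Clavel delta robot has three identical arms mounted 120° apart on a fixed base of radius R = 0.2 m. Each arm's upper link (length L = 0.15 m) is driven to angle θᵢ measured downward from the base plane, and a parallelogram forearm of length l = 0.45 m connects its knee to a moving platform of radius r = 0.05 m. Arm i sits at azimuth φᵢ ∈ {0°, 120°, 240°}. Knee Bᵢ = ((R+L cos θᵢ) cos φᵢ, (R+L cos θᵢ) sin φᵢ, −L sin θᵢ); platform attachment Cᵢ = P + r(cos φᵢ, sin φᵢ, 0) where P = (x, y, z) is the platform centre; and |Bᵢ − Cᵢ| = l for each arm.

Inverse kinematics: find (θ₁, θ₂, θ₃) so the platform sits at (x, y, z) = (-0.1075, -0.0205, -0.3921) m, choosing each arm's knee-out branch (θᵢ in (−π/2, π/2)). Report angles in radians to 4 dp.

rotate P by −φ1: (-0.1075, -0.0205, -0.3921)
  e−x'=0.2575;  (l²−L²−(e−x')²−y'²−z²)/2L = -0.1349
  θ1 = atan2(B,A) + arccos(C/0.4691) = 0.8728
φ2=120.0° → target in arm frame (0.0360, 0.1033)
  A cos θ + B sin θ = C:  0.1140·cos θ + -0.3921·sin θ = 0.0086
  √(A²+B²)=0.4083;  θ2 = -1.2878+1.5497 ≈ 0.2619
φ3=240.0° → target in arm frame (0.0715, -0.0828)
  e−x'=0.0785;  (l²−L²−(e−x')²−y'²−z²)/2L = 0.0441
  √(A²+B²)=0.3999;  θ3 = -1.3732+1.4603 ≈ 0.0871

θ₁ = 0.8728, θ₂ = 0.2619, θ₃ = 0.0871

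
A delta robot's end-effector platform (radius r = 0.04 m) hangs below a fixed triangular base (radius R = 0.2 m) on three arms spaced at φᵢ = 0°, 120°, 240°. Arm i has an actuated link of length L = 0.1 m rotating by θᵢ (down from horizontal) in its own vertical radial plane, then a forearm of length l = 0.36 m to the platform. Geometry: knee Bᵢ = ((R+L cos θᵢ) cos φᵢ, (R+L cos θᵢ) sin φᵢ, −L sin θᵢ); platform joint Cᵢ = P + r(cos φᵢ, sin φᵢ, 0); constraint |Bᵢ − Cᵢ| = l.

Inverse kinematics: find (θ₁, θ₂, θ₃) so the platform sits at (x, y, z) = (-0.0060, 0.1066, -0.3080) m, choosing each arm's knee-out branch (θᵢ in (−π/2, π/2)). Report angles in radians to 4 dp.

φ1=0.0° → target in arm frame (-0.0060, 0.1066)
  A=0.1660, B=-0.3080, C=(l²−L²−A²−y'²−z²)/(2L)=-0.0709
  γ=atan2(-0.3080,0.1660)=-1.0765;  ψ=arccos(-0.2027)=1.7749;  θ1=γ+ψ≈0.6984
φ2=120.0° → target in arm frame (0.0953, -0.0481)
  A cos θ + B sin θ = C:  0.0647·cos θ + -0.3080·sin θ = 0.0912
  √(A²+B²)=0.3147;  θ2 = -1.3638+1.2768 ≈ -0.0870
φ3=240.0° → target in arm frame (-0.0893, -0.0585)
  A=0.2493, B=-0.3080, C=(l²−L²−A²−y'²−z²)/(2L)=-0.2042
  √(A²+B²)=0.3963;  θ3 = -0.8903+2.1123 ≈ 1.2219

θ₁ = 0.6984, θ₂ = -0.0870, θ₃ = 1.2219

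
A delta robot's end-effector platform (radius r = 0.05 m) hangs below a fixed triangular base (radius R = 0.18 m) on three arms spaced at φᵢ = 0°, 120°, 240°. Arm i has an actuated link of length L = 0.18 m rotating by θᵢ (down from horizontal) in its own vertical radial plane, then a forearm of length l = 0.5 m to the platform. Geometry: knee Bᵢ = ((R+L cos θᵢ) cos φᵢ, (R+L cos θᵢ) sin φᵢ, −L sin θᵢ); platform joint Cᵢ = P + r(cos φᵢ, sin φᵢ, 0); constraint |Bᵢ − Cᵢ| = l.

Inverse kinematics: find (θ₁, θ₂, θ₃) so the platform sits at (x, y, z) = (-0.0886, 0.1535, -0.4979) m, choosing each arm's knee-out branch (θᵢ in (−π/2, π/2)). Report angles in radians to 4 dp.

θ₁ = 0.9597, θ₂ = 0.0871, θ₃ = 0.9598

rotate P by −φ1: (-0.0886, 0.1535, -0.4979)
  e−x'=0.2186;  (l²−L²−(e−x')²−y'²−z²)/2L = -0.2824
  γ=atan2(-0.4979,0.2186)=-1.1571;  ψ=arccos(-0.5193)=2.1168;  θ1=γ+ψ≈0.9597
arm 2 (φ=120.0°): x'=0.1772, y'=0.0000
  A cos θ + B sin θ = C:  -0.0472·cos θ + -0.4979·sin θ = -0.0904
  θ2 = atan2(B,A) + arccos(C/0.5001) = 0.0871
rotate P by −φ3: (-0.0886, -0.1535, -0.4979)
  A cos θ + B sin θ = C:  0.2186·cos θ + -0.4979·sin θ = -0.2824
  √(A²+B²)=0.5438;  θ3 = -1.1570+2.1168 ≈ 0.9598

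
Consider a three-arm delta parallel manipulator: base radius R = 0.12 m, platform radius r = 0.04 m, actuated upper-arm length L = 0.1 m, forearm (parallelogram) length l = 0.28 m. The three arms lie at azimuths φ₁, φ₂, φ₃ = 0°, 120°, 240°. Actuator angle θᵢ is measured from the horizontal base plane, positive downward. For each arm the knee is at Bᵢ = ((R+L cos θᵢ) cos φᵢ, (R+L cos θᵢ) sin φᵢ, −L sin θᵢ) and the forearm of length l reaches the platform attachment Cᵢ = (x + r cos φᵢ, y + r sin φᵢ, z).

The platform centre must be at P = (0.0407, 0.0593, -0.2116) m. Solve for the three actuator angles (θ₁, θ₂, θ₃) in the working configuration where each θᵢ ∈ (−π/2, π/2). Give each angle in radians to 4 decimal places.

θ₁ = -0.2623, θ₂ = -0.1749, θ₃ = 0.6109

arm 1 (φ=0.0°): x'=0.0407, y'=0.0593
  A=0.0393, B=-0.2116, C=(l²−L²−A²−y'²−z²)/(2L)=0.0928
  θ1 = atan2(B,A) + arccos(C/0.2152) = -0.2623
φ2=120.0° → target in arm frame (0.0310, -0.0649)
  A cos θ + B sin θ = C:  0.0490·cos θ + -0.2116·sin θ = 0.0851
  θ2 = atan2(B,A) + arccos(C/0.2172) = -0.1749
φ3=240.0° → target in arm frame (-0.0717, 0.0056)
  A cos θ + B sin θ = C:  0.1517·cos θ + -0.2116·sin θ = 0.0029
  √(A²+B²)=0.2604;  θ3 = -0.9488+1.5597 ≈ 0.6109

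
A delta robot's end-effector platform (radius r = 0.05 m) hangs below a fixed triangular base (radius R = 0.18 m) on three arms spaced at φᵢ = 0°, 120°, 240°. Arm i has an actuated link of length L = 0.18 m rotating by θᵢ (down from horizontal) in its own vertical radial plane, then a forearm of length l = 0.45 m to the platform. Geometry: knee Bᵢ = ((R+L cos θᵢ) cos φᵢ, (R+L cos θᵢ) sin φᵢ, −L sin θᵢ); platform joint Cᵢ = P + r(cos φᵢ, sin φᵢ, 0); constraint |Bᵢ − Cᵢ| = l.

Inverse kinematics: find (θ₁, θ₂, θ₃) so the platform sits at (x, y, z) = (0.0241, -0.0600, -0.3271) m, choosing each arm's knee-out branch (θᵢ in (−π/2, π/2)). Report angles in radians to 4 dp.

rotate P by −φ1: (0.0241, -0.0600, -0.3271)
  A=0.1059, B=-0.3271, C=(l²−L²−A²−y'²−z²)/(2L)=0.1341
  √(A²+B²)=0.3438;  θ1 = -1.2577+1.1700 ≈ -0.0877
φ2=120.0° → target in arm frame (-0.0640, 0.0091)
  A=0.1940, B=-0.3271, C=(l²−L²−A²−y'²−z²)/(2L)=0.0705
  γ=atan2(-0.3271,0.1940)=-1.0354;  ψ=arccos(0.1854)=1.3843;  θ2=γ+ψ≈0.3489
arm 3 (φ=240.0°): x'=0.0399, y'=0.0509
  A cos θ + B sin θ = C:  0.0901·cos θ + -0.3271·sin θ = 0.1456
  θ3 = atan2(B,A) + arccos(C/0.3393) = -0.1747

θ₁ = -0.0877, θ₂ = 0.3489, θ₃ = -0.1747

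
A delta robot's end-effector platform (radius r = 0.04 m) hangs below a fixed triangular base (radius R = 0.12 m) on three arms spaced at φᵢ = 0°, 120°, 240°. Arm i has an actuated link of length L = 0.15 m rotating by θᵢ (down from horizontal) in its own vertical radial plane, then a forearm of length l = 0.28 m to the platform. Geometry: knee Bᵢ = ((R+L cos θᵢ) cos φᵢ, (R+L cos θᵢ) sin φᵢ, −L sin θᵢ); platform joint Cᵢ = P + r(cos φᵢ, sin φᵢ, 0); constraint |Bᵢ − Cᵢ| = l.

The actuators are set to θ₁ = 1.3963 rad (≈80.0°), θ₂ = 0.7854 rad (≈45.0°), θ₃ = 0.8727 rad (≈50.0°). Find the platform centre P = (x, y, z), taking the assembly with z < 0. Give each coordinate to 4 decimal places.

S1 = (0.1060·cos0.0°, 0.1060·sin0.0°, -0.1477) = (0.1060, 0.0000, -0.1477)
φ2=120.0°: virtual centre (-0.0930, 0.1611, -0.1061), radius l
S3 = (0.1764·cos240.0°, 0.1764·sin240.0°, -0.1149) = (-0.0882, -0.1528, -0.1149)
subtract pairs → two planes through P
[-0.3981 0.3223 0.0833]·P = 0.0128;  [-0.3885 -0.3056 0.0656]·P = 0.0113
Cramer: x(z) = -0.0305+0.1888z;  y(z) = 0.0020-0.0253z
quadratic in z: (1.0363)z²+(0.2438)z+(-0.0379)=0, √Δ=0.4654 → z ∈ {-0.3422, 0.1069}; z = -0.3422 (taking z<0)
x = -0.0951, y = 0.0106

(-0.0951, 0.0106, -0.3422)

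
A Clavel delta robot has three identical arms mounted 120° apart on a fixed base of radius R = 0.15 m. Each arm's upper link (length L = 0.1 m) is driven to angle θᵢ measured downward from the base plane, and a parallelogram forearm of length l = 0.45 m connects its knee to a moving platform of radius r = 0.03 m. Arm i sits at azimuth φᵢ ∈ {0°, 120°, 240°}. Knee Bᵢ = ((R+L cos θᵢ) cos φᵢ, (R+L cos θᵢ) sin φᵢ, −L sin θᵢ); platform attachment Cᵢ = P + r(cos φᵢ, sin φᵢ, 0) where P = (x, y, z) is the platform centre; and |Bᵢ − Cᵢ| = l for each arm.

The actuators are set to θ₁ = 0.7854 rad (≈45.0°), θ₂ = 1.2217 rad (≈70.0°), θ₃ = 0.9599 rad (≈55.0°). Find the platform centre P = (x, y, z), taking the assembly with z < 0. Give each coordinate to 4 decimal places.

(0.0433, -0.0322, -0.4946)

centre 1 = (0.1907·cos0.0°, 0.1907·sin0.0°, -0.0707) = (0.1907, 0.0000, -0.0707)
centre 2 = (0.1542·cos120.0°, 0.1542·sin120.0°, -0.0940) = (-0.0771, 0.1335, -0.0940)
centre 3 = (0.1774·cos240.0°, 0.1774·sin240.0°, -0.0819) = (-0.0887, -0.1536, -0.0819)
|centre ₂|²−|centre ₁|² = -0.0088;  |centre ₃|²−|centre ₁|² = -0.0032
[-0.5356 0.2671 -0.0465]·P = -0.0088;  [-0.5588 -0.3072 -0.0224]·P = -0.0032
det = 0.3138;  x = 0.0113+-0.0646z,  y = -0.0101+0.0446z
sphere 1 gives Az²+Bz+C=0 with A=1.0062, B=0.1637, C=-0.1652;  B²−4AC=0.6917;  roots -0.4946, 0.3320;  negative root z = -0.4946
x = 0.0433, y = -0.0322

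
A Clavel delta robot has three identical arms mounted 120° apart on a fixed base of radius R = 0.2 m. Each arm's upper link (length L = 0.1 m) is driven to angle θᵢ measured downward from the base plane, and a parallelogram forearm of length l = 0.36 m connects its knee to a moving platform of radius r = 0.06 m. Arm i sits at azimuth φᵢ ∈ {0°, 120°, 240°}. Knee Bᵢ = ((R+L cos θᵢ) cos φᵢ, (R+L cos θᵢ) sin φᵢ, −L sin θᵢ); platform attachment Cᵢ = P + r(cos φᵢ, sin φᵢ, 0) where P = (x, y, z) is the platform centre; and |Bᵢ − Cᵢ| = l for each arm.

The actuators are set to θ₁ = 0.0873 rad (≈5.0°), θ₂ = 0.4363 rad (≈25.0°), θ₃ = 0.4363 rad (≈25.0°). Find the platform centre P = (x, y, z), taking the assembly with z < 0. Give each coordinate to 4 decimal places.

(0.0322, 0.0000, -0.3029)

S1 = (0.2396·cos0.0°, 0.2396·sin0.0°, -0.0087) = (0.2396, 0.0000, -0.0087)
S2 = (0.2306·cos120.0°, 0.2306·sin120.0°, -0.0423) = (-0.1153, 0.1997, -0.0423)
S3 = (0.2306·cos240.0°, 0.2306·sin240.0°, -0.0423) = (-0.1153, -0.1997, -0.0423)
|S₂|²−|S₁|² = -0.0025;  |S₃|²−|S₁|² = -0.0025
linear system: -0.7099x+0.3995y = -0.0025−-0.0671z; -0.7099x+-0.3995y = -0.0025−-0.0671z
Cramer: x(z) = 0.0035-0.0945z;  y(z) = 0.0000+0.0000z
into |P−S₁|² = l²: 1.0089z² + 0.0621z + -0.0738 = 0;  Δ = 0.3017;  z = -0.3029 or 0.2414 → z<0 root = -0.3029
x = 0.0322, y = 0.0000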